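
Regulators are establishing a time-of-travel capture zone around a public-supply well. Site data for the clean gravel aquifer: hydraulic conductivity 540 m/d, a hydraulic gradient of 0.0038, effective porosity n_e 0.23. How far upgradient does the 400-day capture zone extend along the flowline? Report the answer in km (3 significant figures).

Specific discharge q = 540 × 0.0038 = 2.052 m/d
v = Ki/n = 540·0.0038/0.23 = 8.922 m/d
L = v × T = 8.922 × 400 = 3569 m
   = 3.57 km

3.57 km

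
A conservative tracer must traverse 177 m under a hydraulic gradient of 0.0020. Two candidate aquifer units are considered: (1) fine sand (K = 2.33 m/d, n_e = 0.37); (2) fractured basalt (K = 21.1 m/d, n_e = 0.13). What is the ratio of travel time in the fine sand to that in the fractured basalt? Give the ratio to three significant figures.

Unit 1 (fine sand): v = 2.33×0.0020/0.37 = 0.01259 m/d, t = 177/0.01259 = 14050 d
Unit 2 (fractured basalt): v = 21.1×0.0020/0.13 = 0.3246 m/d, t = 177/0.3246 = 545.3 d
t(fine sand) / t(fractured basalt) = 14050/545.3 = 25.8

25.8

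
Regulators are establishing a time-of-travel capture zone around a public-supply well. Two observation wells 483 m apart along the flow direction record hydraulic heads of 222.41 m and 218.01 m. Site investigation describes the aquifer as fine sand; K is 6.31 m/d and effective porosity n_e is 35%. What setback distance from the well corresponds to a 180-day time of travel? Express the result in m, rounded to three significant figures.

29.6 m

Hydraulic gradient i = (222.41 − 218.01) / 483 = 4.40 / 483 = 0.009110
Darcy flux q = K·i = 6.31 × 0.009110 = 0.05748 m/d
v_s = q/n_e = 0.05748/0.35 = 0.1642 m/d
L = v × T = 0.1642 × 180 = 29.56 m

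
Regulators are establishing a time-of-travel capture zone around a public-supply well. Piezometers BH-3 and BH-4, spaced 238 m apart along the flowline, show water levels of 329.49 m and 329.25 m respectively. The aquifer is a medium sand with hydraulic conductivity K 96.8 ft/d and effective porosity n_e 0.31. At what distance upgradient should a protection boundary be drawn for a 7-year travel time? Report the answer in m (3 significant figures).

Hydraulic gradient i = (329.49 − 329.25) / 238 = 0.24 / 238 = 0.001008
K = 96.8 ft/d × 0.3048 = 29.50 m/d
q = Ki = 29.50 × 0.001008 = 0.02975 m/d
v_s = q/n_e = 0.02975/0.31 = 0.09598 m/d
T = 7 yr × 365 = 2555 d
L = v × T = 0.09598 × 2555 = 245.2 m

245 m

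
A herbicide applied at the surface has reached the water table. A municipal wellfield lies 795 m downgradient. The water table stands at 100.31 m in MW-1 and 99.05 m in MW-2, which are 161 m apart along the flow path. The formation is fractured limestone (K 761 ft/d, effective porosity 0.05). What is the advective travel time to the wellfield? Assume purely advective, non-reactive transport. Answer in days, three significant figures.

21.9 days

Hydraulic gradient i = (100.31 − 99.05) / 161 = 1.26 / 161 = 0.007826
K = 761 ft/d × 0.3048 = 232.0 m/d
q = Ki = 232.0 × 0.007826 = 1.815 m/d
Seepage velocity v = q / n = 1.815 / 0.05 = 36.31 m/d
t = L / v = 795 / 36.31 = 21.90 d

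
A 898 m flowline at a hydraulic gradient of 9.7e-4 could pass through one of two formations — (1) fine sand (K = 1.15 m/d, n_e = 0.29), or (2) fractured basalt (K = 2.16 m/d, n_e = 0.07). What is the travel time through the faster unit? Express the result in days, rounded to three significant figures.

Unit 1 (fine sand): v = 1.15×9.7e-4/0.29 = 0.003847 m/d, t = 898/0.003847 = 233500 d
Unit 2 (fractured basalt): v = 2.16×9.7e-4/0.07 = 0.02993 m/d, t = 898/0.02993 = 30000 d
Faster unit: t = 30000 d

30000 days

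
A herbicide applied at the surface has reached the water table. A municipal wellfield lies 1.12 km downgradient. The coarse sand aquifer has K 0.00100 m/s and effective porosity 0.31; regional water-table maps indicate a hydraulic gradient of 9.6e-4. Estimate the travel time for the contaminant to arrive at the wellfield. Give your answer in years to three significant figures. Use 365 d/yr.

11.5 years

K = 0.00100 m/s × 86400 s/d = 86.40 m/d
Specific discharge q = 86.40 × 9.6e-4 = 0.08294 m/d
Seepage velocity v = q / n = 0.08294 / 0.31 = 0.2676 m/d
L = 1.12 km = 1120 m
t = L / v = 1120 / 0.2676 = 4186 d
   = 4186 / 365 = 11.5 yr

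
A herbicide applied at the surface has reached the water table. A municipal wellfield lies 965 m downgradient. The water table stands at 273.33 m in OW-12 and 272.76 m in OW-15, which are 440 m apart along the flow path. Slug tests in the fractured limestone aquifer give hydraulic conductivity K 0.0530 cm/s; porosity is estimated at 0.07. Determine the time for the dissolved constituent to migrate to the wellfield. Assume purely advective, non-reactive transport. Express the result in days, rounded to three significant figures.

1140 days

Hydraulic gradient i = (273.33 − 272.76) / 440 = 0.57 / 440 = 0.001295
K = 0.0530 cm/s × 864 = 45.79 m/d
Darcy flux q = K·i = 45.79 × 0.001295 = 0.05932 m/d
Average linear velocity = 0.05932 / 0.07 = 0.8474 m/d
t = L / v = 965 / 0.8474 = 1139 d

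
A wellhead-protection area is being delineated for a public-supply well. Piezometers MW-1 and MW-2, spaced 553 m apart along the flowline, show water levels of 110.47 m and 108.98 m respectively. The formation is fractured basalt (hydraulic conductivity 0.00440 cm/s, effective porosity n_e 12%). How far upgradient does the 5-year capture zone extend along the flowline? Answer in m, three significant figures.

Hydraulic gradient i = (110.47 − 108.98) / 553 = 1.49 / 553 = 0.002694
K = 0.00440 cm/s × 864 = 3.802 m/d
Darcy flux q = K·i = 3.802 × 0.002694 = 0.01024 m/d
v_s = q/n_e = 0.01024/0.12 = 0.08536 m/d
T = 5 yr × 365 = 1825 d
L = v × T = 0.08536 × 1825 = 155.8 m

156 m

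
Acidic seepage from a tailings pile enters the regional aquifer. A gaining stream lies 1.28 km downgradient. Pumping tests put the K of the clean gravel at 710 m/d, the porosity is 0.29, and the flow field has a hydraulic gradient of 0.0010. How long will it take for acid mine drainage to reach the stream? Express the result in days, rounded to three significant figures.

523 days

Specific discharge q = 710 × 0.0010 = 0.7100 m/d
Average linear velocity = 0.7100 / 0.29 = 2.448 m/d
L = 1.28 km = 1280 m
t = L / v = 1280 / 2.448 = 522.8 d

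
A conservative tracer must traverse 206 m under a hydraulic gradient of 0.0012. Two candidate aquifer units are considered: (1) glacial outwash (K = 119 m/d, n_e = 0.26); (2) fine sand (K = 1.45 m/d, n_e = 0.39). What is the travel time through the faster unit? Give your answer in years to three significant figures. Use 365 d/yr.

1.03 years

Unit 1 (glacial outwash): v = 119×0.0012/0.26 = 0.5492 m/d, t = 206/0.5492 = 375.1 d
Unit 2 (fine sand): v = 1.45×0.0012/0.39 = 0.004462 m/d, t = 206/0.004462 = 46170 d
Faster: 375.1 d / 365 = 1.03 yr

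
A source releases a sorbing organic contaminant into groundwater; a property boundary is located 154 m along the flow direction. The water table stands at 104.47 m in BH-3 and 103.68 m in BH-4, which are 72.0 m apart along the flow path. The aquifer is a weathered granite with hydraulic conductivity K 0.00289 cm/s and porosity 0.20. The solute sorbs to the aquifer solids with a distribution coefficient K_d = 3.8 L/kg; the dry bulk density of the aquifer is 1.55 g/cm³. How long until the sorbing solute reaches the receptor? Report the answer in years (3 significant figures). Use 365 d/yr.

Hydraulic gradient i = (104.47 − 103.68) / 72.0 = 0.79 / 72.0 = 0.01097
K = 0.00289 cm/s × 864 = 2.497 m/d
Specific discharge q = 2.497 × 0.01097 = 0.02740 m/d
Average linear velocity = 0.02740 / 0.20 = 0.1370 m/d
Retardation R = 1 + ρ_b·K_d/n = 1 + 1.55×3.8/0.20 = 30.45
Contaminant velocity v_c = v/R = 0.1370/30.45 = 0.004499 m/d
t = L/v_c = 154/0.004499 = 34230 d
   = 34230/365 = 93.8 yr

93.8 years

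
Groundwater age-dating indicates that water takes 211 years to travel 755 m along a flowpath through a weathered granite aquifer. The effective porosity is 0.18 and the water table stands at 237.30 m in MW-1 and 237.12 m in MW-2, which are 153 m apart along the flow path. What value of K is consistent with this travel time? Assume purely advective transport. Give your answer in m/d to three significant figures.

1.50 m/d

Hydraulic gradient i = (237.30 − 237.12) / 153 = 0.18 / 153 = 0.001176
t = 211 years = 77020 d
v = L / t = 755 / 77020 = 0.009803 m/d
K = v · n / i = 0.009803 × 0.18 / 0.001176 = 1.50 m/d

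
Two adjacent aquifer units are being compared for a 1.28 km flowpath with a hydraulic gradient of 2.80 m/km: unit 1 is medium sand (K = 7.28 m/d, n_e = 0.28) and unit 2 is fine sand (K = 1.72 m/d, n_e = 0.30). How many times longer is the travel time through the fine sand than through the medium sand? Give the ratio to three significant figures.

Unit 1 (medium sand): v = 7.28×0.0028/0.28 = 0.07280 m/d, t = 1280/0.07280 = 17580 d
Unit 2 (fine sand): v = 1.72×0.0028/0.30 = 0.01605 m/d, t = 1280/0.01605 = 79730 d
t(fine sand) / t(medium sand) = 79730/17580 = 4.53

4.53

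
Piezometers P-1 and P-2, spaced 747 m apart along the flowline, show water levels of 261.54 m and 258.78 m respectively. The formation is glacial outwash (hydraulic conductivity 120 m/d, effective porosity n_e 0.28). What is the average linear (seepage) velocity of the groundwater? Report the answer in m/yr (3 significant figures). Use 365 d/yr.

Hydraulic gradient i = (261.54 − 258.78) / 747 = 2.76 / 747 = 0.003695
Specific discharge q = 120 × 0.003695 = 0.4434 m/d
Average linear velocity = 0.4434 / 0.28 = 1.583 m/d
   = 1.583 × 365 = 578 m/yr

578 m/yr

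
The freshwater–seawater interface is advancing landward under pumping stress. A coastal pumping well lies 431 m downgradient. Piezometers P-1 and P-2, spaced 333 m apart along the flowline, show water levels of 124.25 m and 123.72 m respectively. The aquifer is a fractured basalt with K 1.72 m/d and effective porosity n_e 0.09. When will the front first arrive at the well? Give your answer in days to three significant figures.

Hydraulic gradient i = (124.25 − 123.72) / 333 = 0.53 / 333 = 0.001592
Darcy flux q = K·i = 1.72 × 0.001592 = 0.002738 m/d
v = Ki/n = 1.72·0.001592/0.09 = 0.03042 m/d
t = L / v = 431 / 0.03042 = 14170 d

14200 days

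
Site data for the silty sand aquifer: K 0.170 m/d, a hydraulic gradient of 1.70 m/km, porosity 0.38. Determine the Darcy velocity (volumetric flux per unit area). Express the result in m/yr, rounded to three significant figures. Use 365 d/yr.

0.105 m/yr

q = Ki = 0.170 × 0.0017 = 2.890e-4 m/d
   = 2.890e-4 × 365 = 0.105 m/yr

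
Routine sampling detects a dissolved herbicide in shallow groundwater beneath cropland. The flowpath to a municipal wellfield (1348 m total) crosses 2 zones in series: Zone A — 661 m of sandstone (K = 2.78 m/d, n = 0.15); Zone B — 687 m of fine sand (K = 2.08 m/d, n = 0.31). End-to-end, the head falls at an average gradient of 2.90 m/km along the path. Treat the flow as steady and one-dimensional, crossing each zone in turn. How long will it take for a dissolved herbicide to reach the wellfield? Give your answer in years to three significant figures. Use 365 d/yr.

124 years

For zones in series the flux q is common to all zones; the equivalent conductivity is the harmonic (thickness-weighted) mean, K_eq = L_total / Σ(L_j/K_j).
Σ(L/K) = 661/2.78 + 687/2.08 = 237.8 + 330.3 = 568.1 d
K_eq = L_total / Σ(L/K) = 1348 / 568.1 = 2.373 m/d
q = K_eq · i = 2.373 × 0.0029 = 0.006882 m/d (same in every zone)
Zone A: v = q/n = 0.006882/0.15 = 0.04588 m/d → t_A = 661/0.04588 = 14410 d
Zone B: v = q/n = 0.006882/0.31 = 0.02220 m/d → t_B = 687/0.02220 = 30950 d
Total t = 14410 + 30950 = 45360 d
   = 45360 / 365 = 124 yr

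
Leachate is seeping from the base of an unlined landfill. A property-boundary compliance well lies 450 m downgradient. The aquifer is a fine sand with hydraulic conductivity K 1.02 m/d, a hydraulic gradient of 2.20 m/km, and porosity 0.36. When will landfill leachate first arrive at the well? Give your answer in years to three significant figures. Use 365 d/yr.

Specific discharge q = 1.02 × 0.0022 = 0.002244 m/d
Seepage velocity v = q / n = 0.002244 / 0.36 = 0.006233 m/d
t = L / v = 450 / 0.006233 = 72190 d
   = 72190 / 365 = 198 yr

198 years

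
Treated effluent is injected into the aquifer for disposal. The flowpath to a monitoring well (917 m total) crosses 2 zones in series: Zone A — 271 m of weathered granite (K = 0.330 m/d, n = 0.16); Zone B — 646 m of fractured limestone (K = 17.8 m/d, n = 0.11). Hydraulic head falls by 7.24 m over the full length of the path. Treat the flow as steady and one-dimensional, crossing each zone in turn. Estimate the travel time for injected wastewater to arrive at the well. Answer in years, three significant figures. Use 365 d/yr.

37.1 years

Steady 1-D flow in series ⇒ the Darcy flux q is identical in every zone and the zone head losses add (resistances L/K in series).
Σ(L/K) = 271/0.330 + 646/17.8 = 821.2 + 36.29 = 857.5 d
q = ΔH / Σ(L/K) = 7.24 / 857.5 = 0.008443 m/d (same in every zone)
Zone A: v = q/n = 0.008443/0.16 = 0.05277 m/d → t_A = 271/0.05277 = 5136 d
Zone B: v = q/n = 0.008443/0.11 = 0.07676 m/d → t_B = 646/0.07676 = 8416 d
Total t = 5136 + 8416 = 13550 d
   = 13550 / 365 = 37.1 yr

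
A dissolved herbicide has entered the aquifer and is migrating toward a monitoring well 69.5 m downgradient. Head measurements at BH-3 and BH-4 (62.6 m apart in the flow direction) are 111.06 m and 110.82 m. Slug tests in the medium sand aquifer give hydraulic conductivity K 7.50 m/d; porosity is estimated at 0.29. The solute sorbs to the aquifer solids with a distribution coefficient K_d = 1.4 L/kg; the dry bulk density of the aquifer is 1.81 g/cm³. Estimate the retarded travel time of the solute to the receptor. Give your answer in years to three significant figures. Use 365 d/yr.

18.7 years

Hydraulic gradient i = (111.06 − 110.82) / 62.6 = 0.24 / 62.6 = 0.003834
Specific discharge q = 7.50 × 0.003834 = 0.02875 m/d
Average linear velocity = 0.02875 / 0.29 = 0.09915 m/d
Retardation R = 1 + ρ_b·K_d/n = 1 + 1.81×1.4/0.29 = 9.738
Contaminant velocity v_c = v/R = 0.09915/9.738 = 0.01018 m/d
t = L/v_c = 69.5/0.01018 = 6826 d
   = 6826/365 = 18.7 yr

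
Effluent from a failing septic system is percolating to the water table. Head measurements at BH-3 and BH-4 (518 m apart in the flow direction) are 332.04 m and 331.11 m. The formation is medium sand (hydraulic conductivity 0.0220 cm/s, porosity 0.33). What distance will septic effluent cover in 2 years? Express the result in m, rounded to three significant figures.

75.5 m

Hydraulic gradient i = (332.04 − 331.11) / 518 = 0.93 / 518 = 0.001795
K = 0.0220 cm/s × 864 = 19.01 m/d
Specific discharge q = 19.01 × 0.001795 = 0.03413 m/d
v = Ki/n = 19.01·0.001795/0.33 = 0.1034 m/d
T = 2 yr × 365 = 730 d
L = v × T = 0.1034 × 730 = 75.49 m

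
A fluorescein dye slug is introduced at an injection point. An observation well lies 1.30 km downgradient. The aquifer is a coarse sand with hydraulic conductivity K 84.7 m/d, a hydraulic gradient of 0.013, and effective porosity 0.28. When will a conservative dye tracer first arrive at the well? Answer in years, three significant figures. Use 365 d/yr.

Specific discharge q = 84.7 × 0.013 = 1.101 m/d
Average linear velocity = 1.101 / 0.28 = 3.932 m/d
L = 1.30 km = 1300 m
t = L / v = 1300 / 3.932 = 330.6 d
   = 330.6 / 365 = 0.906 yr

0.906 years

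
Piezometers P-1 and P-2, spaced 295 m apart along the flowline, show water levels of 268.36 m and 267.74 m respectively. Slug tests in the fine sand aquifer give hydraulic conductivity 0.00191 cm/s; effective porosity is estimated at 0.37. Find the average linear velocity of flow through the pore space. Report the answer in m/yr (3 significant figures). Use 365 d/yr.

Hydraulic gradient i = (268.36 − 267.74) / 295 = 0.62 / 295 = 0.002102
K = 0.00191 cm/s × 864 = 1.650 m/d
q = Ki = 1.650 × 0.002102 = 0.003468 m/d
Average linear velocity = 0.003468 / 0.37 = 0.009374 m/d
   = 0.009374 × 365 = 3.42 m/yr

3.42 m/yr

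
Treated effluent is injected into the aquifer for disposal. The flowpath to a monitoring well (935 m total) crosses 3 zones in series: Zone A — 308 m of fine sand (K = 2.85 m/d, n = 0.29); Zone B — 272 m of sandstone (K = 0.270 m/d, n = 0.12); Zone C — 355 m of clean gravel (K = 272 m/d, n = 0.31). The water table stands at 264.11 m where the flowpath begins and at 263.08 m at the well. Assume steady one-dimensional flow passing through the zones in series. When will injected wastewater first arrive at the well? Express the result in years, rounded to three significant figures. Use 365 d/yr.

Total head drop ΔH = 264.11 − 263.08 = 1.03 m
Steady 1-D flow in series ⇒ the Darcy flux q is identical in every zone and the zone head losses add (resistances L/K in series).
Σ(L/K) = 308/2.85 + 272/0.270 + 355/272 = 108.1 + 1007 + 1.305 = 1117 d
q = ΔH / Σ(L/K) = 1.03 / 1117 = 9.223e-4 m/d (same in every zone)
Zone A: v = q/n = 9.223e-4/0.29 = 0.003180 m/d → t_A = 308/0.003180 = 96850 d
Zone B: v = q/n = 9.223e-4/0.12 = 0.007686 m/d → t_B = 272/0.007686 = 35390 d
Zone C: v = q/n = 9.223e-4/0.31 = 0.002975 m/d → t_C = 355/0.002975 = 119300 d
Total t = 96850 + 35390 + 119300 = 251600 d
   = 251600 / 365 = 689 yr

689 years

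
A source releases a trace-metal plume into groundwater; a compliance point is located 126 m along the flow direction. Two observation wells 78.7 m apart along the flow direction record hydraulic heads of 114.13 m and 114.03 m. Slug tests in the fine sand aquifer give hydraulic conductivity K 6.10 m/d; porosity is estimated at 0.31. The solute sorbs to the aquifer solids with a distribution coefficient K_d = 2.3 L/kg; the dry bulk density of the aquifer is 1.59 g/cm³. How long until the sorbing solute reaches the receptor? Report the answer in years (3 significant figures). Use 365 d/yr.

177 years

Hydraulic gradient i = (114.13 − 114.03) / 78.7 = 0.10 / 78.7 = 0.001271
Darcy flux q = K·i = 6.10 × 0.001271 = 0.007751 m/d
v = Ki/n = 6.10·0.001271/0.31 = 0.02500 m/d
Retardation R = 1 + ρ_b·K_d/n = 1 + 1.59×2.3/0.31 = 12.80
Contaminant velocity v_c = v/R = 0.02500/12.80 = 0.001954 m/d
t = L/v_c = 126/0.001954 = 64490 d
   = 64490/365 = 177 yr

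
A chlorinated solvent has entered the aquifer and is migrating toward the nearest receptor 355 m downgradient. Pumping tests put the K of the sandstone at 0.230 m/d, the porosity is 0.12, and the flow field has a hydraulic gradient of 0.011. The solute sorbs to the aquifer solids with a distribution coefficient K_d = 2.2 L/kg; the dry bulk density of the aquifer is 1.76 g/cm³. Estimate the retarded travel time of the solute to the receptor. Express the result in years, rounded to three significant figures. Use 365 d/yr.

1530 years

q = Ki = 0.230 × 0.011 = 0.002530 m/d
v = Ki/n = 0.230·0.011/0.12 = 0.02108 m/d
Retardation R = 1 + ρ_b·K_d/n = 1 + 1.76×2.2/0.12 = 33.27
Contaminant velocity v_c = v/R = 0.02108/33.27 = 6.338e-4 m/d
t = L/v_c = 355/6.338e-4 = 560100 d
   = 560100/365 = 1530 yr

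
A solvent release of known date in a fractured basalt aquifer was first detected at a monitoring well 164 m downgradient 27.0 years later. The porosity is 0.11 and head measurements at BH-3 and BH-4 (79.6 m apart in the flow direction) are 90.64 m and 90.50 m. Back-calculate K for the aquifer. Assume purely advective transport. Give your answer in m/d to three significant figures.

Hydraulic gradient i = (90.64 − 90.50) / 79.6 = 0.14 / 79.6 = 0.001759
t = 27.0 years = 9855 d
v = L / t = 164 / 9855 = 0.01664 m/d
K = v · n / i = 0.01664 × 0.11 / 0.001759 = 1.04 m/d

1.04 m/d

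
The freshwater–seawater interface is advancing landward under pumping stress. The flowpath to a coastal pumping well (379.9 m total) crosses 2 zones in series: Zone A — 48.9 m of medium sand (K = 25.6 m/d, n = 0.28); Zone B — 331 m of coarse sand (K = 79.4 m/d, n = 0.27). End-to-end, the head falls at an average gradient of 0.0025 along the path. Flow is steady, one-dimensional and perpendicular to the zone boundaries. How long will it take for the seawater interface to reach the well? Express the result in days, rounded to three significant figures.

Continuity: the same q passes through each zone, so ΔH = q·Σ(L_j/K_j) — the zones act as resistances in series.
Σ(L/K) = 48.9/25.6 + 331/79.4 = 1.910 + 4.169 = 6.079 d
K_eq = L_total / Σ(L/K) = 379.9 / 6.079 = 62.49 m/d
q = K_eq · i = 62.49 × 0.0025 = 0.1562 m/d (same in every zone)
Zone A: v = q/n = 0.1562/0.28 = 0.5580 m/d → t_A = 48.9/0.5580 = 87.64 d
Zone B: v = q/n = 0.1562/0.27 = 0.5787 m/d → t_B = 331/0.5787 = 572.0 d
Total t = 87.64 + 572.0 = 659.7 d

660 days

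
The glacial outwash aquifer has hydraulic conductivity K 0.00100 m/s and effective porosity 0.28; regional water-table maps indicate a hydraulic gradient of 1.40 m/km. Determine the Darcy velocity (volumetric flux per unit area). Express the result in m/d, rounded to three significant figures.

0.121 m/d

K = 0.00100 m/s × 86400 s/d = 86.40 m/d
Specific discharge q = 86.40 × 0.0014 = 0.1210 m/d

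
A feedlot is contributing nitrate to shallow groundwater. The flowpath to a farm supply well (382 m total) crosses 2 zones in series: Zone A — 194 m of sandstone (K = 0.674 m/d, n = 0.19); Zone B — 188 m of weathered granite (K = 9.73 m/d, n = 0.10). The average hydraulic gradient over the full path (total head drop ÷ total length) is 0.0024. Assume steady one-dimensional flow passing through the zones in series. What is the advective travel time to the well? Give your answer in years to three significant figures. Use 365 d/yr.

For zones in series the flux q is common to all zones; the equivalent conductivity is the harmonic (thickness-weighted) mean, K_eq = L_total / Σ(L_j/K_j).
Σ(L/K) = 194/0.674 + 188/9.73 = 287.8 + 19.32 = 307.2 d
K_eq = L_total / Σ(L/K) = 382 / 307.2 = 1.244 m/d
q = K_eq · i = 1.244 × 0.0024 = 0.002985 m/d (same in every zone)
Zone A: v = q/n = 0.002985/0.19 = 0.01571 m/d → t_A = 194/0.01571 = 12350 d
Zone B: v = q/n = 0.002985/0.10 = 0.02985 m/d → t_B = 188/0.02985 = 6299 d
Total t = 12350 + 6299 = 18650 d
   = 18650 / 365 = 51.1 yr

51.1 years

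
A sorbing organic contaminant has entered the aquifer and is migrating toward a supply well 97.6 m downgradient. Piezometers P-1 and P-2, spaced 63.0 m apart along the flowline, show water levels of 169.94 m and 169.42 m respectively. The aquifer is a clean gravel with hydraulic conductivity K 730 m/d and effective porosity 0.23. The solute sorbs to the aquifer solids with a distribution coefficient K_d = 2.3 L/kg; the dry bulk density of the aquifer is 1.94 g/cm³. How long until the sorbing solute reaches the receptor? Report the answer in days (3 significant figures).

76.0 days

Hydraulic gradient i = (169.94 − 169.42) / 63.0 = 0.52 / 63.0 = 0.008254
Specific discharge q = 730 × 0.008254 = 6.025 m/d
v = Ki/n = 730·0.008254/0.23 = 26.20 m/d
Retardation R = 1 + ρ_b·K_d/n = 1 + 1.94×2.3/0.23 = 20.40
Contaminant velocity v_c = v/R = 26.20/20.40 = 1.284 m/d
t = L/v_c = 97.6/1.284 = 76.00 d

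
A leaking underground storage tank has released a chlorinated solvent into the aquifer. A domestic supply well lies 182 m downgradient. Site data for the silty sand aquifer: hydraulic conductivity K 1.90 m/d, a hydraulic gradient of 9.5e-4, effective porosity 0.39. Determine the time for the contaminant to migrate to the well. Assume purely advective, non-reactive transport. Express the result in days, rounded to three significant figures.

q = Ki = 1.90 × 9.5e-4 = 0.001805 m/d
Seepage velocity v = q / n = 0.001805 / 0.39 = 0.004628 m/d
t = L / v = 182 / 0.004628 = 39320 d

39300 days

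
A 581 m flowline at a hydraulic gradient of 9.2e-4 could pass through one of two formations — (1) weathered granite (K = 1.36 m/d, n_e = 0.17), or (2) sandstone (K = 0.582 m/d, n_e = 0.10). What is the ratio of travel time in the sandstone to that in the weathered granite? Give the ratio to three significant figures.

1.37

Unit 1 (weathered granite): v = 1.36×9.2e-4/0.17 = 0.007360 m/d, t = 581/0.007360 = 78940 d
Unit 2 (sandstone): v = 0.582×9.2e-4/0.10 = 0.005354 m/d, t = 581/0.005354 = 108500 d
t(sandstone) / t(weathered granite) = 108500/78940 = 1.37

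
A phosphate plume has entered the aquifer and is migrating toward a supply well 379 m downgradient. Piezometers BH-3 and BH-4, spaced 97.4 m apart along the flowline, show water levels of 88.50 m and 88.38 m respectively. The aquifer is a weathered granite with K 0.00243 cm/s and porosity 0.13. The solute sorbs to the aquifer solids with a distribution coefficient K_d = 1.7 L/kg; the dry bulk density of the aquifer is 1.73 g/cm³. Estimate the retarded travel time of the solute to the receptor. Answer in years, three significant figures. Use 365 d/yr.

Hydraulic gradient i = (88.50 − 88.38) / 97.4 = 0.12 / 97.4 = 0.001232
K = 0.00243 cm/s × 864 = 2.100 m/d
Specific discharge q = 2.100 × 0.001232 = 0.002587 m/d
v_s = q/n_e = 0.002587/0.13 = 0.01990 m/d
Retardation R = 1 + ρ_b·K_d/n = 1 + 1.73×1.7/0.13 = 23.62
Contaminant velocity v_c = v/R = 0.01990/23.62 = 8.423e-4 m/d
t = L/v_c = 379/8.423e-4 = 450000 d
   = 450000/365 = 1230 yr

1230 years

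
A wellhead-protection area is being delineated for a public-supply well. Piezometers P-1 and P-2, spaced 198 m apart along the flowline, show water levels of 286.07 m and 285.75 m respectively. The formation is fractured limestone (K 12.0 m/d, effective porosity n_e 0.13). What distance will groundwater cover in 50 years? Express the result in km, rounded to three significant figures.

2.72 km

Hydraulic gradient i = (286.07 − 285.75) / 198 = 0.32 / 198 = 0.001616
Darcy flux q = K·i = 12.0 × 0.001616 = 0.01939 m/d
v_s = q/n_e = 0.01939/0.13 = 0.1492 m/d
T = 50 yr × 365 = 18250 d
L = v × T = 0.1492 × 18250 = 2723 m
   = 2.72 km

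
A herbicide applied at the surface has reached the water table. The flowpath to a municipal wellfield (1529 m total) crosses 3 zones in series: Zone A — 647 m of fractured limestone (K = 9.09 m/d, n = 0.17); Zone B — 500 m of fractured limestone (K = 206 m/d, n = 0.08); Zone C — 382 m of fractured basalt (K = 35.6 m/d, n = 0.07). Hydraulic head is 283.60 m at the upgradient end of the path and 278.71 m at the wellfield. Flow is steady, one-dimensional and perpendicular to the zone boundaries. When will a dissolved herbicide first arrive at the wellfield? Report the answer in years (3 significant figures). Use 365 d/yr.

8.35 years

Total head drop ΔH = 283.60 − 278.71 = 4.89 m
Continuity: the same q passes through each zone, so ΔH = q·Σ(L_j/K_j) — the zones act as resistances in series.
Σ(L/K) = 647/9.09 + 500/206 + 382/35.6 = 71.18 + 2.427 + 10.73 = 84.33 d
q = ΔH / Σ(L/K) = 4.89 / 84.33 = 0.05798 m/d (same in every zone)
Zone A: v = q/n = 0.05798/0.17 = 0.3411 m/d → t_A = 647/0.3411 = 1897 d
Zone B: v = q/n = 0.05798/0.08 = 0.7248 m/d → t_B = 500/0.7248 = 689.9 d
Zone C: v = q/n = 0.05798/0.07 = 0.8283 m/d → t_C = 382/0.8283 = 461.2 d
Total t = 1897 + 689.9 + 461.2 = 3048 d
   = 3048 / 365 = 8.35 yr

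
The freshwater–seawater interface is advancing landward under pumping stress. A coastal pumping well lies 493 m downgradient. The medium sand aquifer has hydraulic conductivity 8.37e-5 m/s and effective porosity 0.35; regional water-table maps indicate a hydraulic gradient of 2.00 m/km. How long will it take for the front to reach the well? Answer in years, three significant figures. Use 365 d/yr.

32.7 years

K = 8.37e-5 m/s × 86400 s/d = 7.232 m/d
Specific discharge q = 7.232 × 0.0020 = 0.01446 m/d
v_s = q/n_e = 0.01446/0.35 = 0.04132 m/d
t = L / v = 493 / 0.04132 = 11930 d
   = 11930 / 365 = 32.7 yr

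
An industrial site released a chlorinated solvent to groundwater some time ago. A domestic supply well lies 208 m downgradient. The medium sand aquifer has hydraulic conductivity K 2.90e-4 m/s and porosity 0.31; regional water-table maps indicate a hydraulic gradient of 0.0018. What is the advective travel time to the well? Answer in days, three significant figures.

1430 days

K = 2.90e-4 m/s × 86400 s/d = 25.06 m/d
Specific discharge q = 25.06 × 0.0018 = 0.04510 m/d
Seepage velocity v = q / n = 0.04510 / 0.31 = 0.1455 m/d
t = L / v = 208 / 0.1455 = 1430 d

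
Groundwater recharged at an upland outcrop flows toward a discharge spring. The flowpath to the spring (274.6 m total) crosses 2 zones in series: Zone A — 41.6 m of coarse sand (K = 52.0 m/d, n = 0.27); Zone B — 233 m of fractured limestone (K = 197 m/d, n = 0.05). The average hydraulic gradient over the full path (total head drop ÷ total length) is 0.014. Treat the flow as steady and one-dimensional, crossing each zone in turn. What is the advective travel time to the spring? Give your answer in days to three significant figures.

11.8 days

Continuity: the same q passes through each zone, so ΔH = q·Σ(L_j/K_j) — the zones act as resistances in series.
Σ(L/K) = 41.6/52.0 + 233/197 = 0.8000 + 1.183 = 1.983 d
K_eq = L_total / Σ(L/K) = 274.6 / 1.983 = 138.5 m/d
q = K_eq · i = 138.5 × 0.014 = 1.939 m/d (same in every zone)
Zone A: v = q/n = 1.939/0.27 = 7.181 m/d → t_A = 41.6/7.181 = 5.793 d
Zone B: v = q/n = 1.939/0.05 = 38.78 m/d → t_B = 233/38.78 = 6.008 d
Total t = 5.793 + 6.008 = 11.80 d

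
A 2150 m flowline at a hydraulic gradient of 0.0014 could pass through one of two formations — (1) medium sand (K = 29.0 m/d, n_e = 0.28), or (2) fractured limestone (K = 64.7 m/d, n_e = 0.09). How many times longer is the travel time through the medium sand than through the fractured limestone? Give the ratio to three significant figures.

Unit 1 (medium sand): v = 29.0×0.0014/0.28 = 0.1450 m/d, t = 2150/0.1450 = 14830 d
Unit 2 (fractured limestone): v = 64.7×0.0014/0.09 = 1.006 m/d, t = 2150/1.006 = 2136 d
t(medium sand) / t(fractured limestone) = 14830/2136 = 6.94

6.94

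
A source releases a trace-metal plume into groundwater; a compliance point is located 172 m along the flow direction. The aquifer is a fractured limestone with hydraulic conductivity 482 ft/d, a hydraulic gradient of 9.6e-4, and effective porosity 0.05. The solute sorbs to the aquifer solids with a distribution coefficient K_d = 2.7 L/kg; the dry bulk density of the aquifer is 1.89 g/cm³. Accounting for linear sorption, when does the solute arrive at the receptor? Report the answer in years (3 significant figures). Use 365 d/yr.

17.2 years

K = 482 ft/d × 0.3048 = 146.9 m/d
Specific discharge q = 146.9 × 9.6e-4 = 0.1410 m/d
Seepage velocity v = q / n = 0.1410 / 0.05 = 2.821 m/d
Retardation R = 1 + ρ_b·K_d/n = 1 + 1.89×2.7/0.05 = 103.1
Contaminant velocity v_c = v/R = 2.821/103.1 = 0.02737 m/d
t = L/v_c = 172/0.02737 = 6284 d
   = 6284/365 = 17.2 yr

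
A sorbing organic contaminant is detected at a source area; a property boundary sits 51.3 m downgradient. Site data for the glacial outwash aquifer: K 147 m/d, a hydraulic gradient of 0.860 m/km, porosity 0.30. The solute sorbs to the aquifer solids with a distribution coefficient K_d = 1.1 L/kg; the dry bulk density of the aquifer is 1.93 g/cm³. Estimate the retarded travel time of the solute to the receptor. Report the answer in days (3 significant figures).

983 days

Specific discharge q = 147 × 8.6e-4 = 0.1264 m/d
v_s = q/n_e = 0.1264/0.30 = 0.4214 m/d
Retardation R = 1 + ρ_b·K_d/n = 1 + 1.93×1.1/0.30 = 8.077
Contaminant velocity v_c = v/R = 0.4214/8.077 = 0.05217 m/d
t = L/v_c = 51.3/0.05217 = 983.2 d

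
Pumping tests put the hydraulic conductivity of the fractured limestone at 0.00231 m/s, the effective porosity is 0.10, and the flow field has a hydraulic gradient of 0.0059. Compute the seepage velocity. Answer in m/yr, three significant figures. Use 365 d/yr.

K = 0.00231 m/s × 86400 s/d = 199.6 m/d
q = Ki = 199.6 × 0.0059 = 1.178 m/d
v = Ki/n = 199.6·0.0059/0.10 = 11.78 m/d
   = 11.78 × 365 = 4300 m/yr

4300 m/yr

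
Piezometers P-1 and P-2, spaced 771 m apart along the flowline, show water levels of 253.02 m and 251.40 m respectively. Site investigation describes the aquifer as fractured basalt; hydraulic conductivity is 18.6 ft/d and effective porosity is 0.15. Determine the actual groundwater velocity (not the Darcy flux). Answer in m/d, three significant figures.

Hydraulic gradient i = (253.02 − 251.40) / 771 = 1.62 / 771 = 0.002101
K = 18.6 ft/d × 0.3048 = 5.669 m/d
Specific discharge q = 5.669 × 0.002101 = 0.01191 m/d
Seepage velocity v = q / n = 0.01191 / 0.15 = 0.07941 m/d

0.0794 m/d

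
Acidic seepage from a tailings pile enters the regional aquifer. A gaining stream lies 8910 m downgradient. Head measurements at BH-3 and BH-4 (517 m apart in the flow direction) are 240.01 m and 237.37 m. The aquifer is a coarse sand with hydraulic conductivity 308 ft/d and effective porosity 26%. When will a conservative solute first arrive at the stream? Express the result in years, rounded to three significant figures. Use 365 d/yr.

Hydraulic gradient i = (240.01 − 237.37) / 517 = 2.64 / 517 = 0.005106
K = 308 ft/d × 0.3048 = 93.88 m/d
q = Ki = 93.88 × 0.005106 = 0.4794 m/d
v_s = q/n_e = 0.4794/0.26 = 1.844 m/d
t = L / v = 8910 / 1.844 = 4833 d
   = 4833 / 365 = 13.2 yr

13.2 years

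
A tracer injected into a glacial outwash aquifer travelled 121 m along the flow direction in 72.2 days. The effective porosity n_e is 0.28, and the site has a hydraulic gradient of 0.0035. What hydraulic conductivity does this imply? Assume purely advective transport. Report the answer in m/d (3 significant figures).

134 m/d

v = L / t = 121 / 72.2 = 1.676 m/d
K = v · n / i = 1.676 × 0.28 / 0.0035 = 134 m/d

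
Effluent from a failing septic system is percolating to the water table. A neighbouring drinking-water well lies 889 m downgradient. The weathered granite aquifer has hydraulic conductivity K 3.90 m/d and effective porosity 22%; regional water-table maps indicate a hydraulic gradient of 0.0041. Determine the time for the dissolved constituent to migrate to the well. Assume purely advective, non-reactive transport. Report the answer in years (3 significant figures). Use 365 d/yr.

33.5 years

Darcy flux q = K·i = 3.90 × 0.0041 = 0.01599 m/d
v = Ki/n = 3.90·0.0041/0.22 = 0.07268 m/d
t = L / v = 889 / 0.07268 = 12230 d
   = 12230 / 365 = 33.5 yr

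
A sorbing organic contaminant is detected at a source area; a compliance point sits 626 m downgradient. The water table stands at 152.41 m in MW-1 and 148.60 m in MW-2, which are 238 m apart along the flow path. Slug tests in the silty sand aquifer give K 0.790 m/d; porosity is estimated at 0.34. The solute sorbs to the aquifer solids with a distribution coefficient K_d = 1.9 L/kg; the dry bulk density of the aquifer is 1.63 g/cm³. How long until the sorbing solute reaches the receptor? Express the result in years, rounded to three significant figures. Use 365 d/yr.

466 years

Hydraulic gradient i = (152.41 − 148.60) / 238 = 3.81 / 238 = 0.01601
Darcy flux q = K·i = 0.790 × 0.01601 = 0.01265 m/d
v_s = q/n_e = 0.01265/0.34 = 0.03720 m/d
Retardation R = 1 + ρ_b·K_d/n = 1 + 1.63×1.9/0.34 = 10.11
Contaminant velocity v_c = v/R = 0.03720/10.11 = 0.003680 m/d
t = L/v_c = 626/0.003680 = 170100 d
   = 170100/365 = 466 yr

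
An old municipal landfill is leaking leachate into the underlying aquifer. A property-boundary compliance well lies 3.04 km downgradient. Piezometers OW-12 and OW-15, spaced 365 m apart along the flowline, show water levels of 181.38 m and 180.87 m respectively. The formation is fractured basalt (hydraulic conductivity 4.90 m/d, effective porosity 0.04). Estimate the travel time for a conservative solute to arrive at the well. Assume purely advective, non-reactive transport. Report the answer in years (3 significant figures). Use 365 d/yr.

Hydraulic gradient i = (181.38 − 180.87) / 365 = 0.51 / 365 = 0.001397
q = Ki = 4.90 × 0.001397 = 0.006847 m/d
Seepage velocity v = q / n = 0.006847 / 0.04 = 0.1712 m/d
L = 3.04 km = 3040 m
t = L / v = 3040 / 0.1712 = 17760 d
   = 17760 / 365 = 48.7 yr

48.7 years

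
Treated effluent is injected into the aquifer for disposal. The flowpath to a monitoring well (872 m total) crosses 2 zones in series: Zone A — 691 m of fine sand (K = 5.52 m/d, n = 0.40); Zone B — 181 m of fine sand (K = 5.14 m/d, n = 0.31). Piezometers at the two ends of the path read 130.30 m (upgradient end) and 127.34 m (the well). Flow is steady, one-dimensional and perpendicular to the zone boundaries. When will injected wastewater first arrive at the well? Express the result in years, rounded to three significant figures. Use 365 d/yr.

49.4 years

Total head drop ΔH = 130.30 − 127.34 = 2.96 m
Steady 1-D flow in series ⇒ the Darcy flux q is identical in every zone and the zone head losses add (resistances L/K in series).
Σ(L/K) = 691/5.52 + 181/5.14 = 125.2 + 35.21 = 160.4 d
q = ΔH / Σ(L/K) = 2.96 / 160.4 = 0.01845 m/d (same in every zone)
Zone A: v = q/n = 0.01845/0.40 = 0.04614 m/d → t_A = 691/0.04614 = 14980 d
Zone B: v = q/n = 0.01845/0.31 = 0.05953 m/d → t_B = 181/0.05953 = 3040 d
Total t = 14980 + 3040 = 18020 d
   = 18020 / 365 = 49.4 yr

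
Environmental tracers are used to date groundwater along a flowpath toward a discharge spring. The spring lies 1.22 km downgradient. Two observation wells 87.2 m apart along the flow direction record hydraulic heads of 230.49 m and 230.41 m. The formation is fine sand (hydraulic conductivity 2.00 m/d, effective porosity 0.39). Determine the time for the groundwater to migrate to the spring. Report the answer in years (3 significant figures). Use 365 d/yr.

710 years

Hydraulic gradient i = (230.49 − 230.41) / 87.2 = 0.08 / 87.2 = 9.174e-4
q = Ki = 2.00 × 9.174e-4 = 0.001835 m/d
v_s = q/n_e = 0.001835/0.39 = 0.004705 m/d
L = 1.22 km = 1220 m
t = L / v = 1220 / 0.004705 = 259300 d
   = 259300 / 365 = 710 yr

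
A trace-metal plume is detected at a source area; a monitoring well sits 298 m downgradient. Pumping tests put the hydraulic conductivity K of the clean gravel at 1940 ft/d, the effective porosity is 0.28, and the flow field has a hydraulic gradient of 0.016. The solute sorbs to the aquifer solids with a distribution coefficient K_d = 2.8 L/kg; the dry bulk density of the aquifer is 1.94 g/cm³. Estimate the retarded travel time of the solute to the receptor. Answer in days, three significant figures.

K = 1940 ft/d × 0.3048 = 591.3 m/d
Specific discharge q = 591.3 × 0.016 = 9.461 m/d
v = Ki/n = 591.3·0.016/0.28 = 33.79 m/d
Retardation R = 1 + ρ_b·K_d/n = 1 + 1.94×2.8/0.28 = 20.40
Contaminant velocity v_c = v/R = 33.79/20.40 = 1.656 m/d
t = L/v_c = 298/1.656 = 179.9 d

180 days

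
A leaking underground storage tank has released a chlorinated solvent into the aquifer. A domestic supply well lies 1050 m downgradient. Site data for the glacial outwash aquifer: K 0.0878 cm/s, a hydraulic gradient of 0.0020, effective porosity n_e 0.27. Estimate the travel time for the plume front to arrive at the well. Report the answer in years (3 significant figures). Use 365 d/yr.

K = 0.0878 cm/s × 864 = 75.86 m/d
q = Ki = 75.86 × 0.0020 = 0.1517 m/d
v = Ki/n = 75.86·0.0020/0.27 = 0.5619 m/d
t = L / v = 1050 / 0.5619 = 1869 d
   = 1869 / 365 = 5.12 yr

5.12 years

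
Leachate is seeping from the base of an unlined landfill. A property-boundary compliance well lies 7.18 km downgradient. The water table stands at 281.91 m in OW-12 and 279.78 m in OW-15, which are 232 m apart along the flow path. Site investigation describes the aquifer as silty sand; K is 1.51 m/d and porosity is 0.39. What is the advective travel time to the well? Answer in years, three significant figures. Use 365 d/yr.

553 years

Hydraulic gradient i = (281.91 − 279.78) / 232 = 2.13 / 232 = 0.009181
q = Ki = 1.51 × 0.009181 = 0.01386 m/d
v = Ki/n = 1.51·0.009181/0.39 = 0.03555 m/d
L = 7.18 km = 7180 m
t = L / v = 7180 / 0.03555 = 202000 d
   = 202000 / 365 = 553 yr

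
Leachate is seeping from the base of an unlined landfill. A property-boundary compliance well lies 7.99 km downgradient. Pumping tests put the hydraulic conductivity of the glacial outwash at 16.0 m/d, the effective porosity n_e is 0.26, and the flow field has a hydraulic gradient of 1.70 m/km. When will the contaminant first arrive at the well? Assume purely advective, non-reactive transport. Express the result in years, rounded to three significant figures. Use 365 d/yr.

Darcy flux q = K·i = 16.0 × 0.0017 = 0.02720 m/d
Average linear velocity = 0.02720 / 0.26 = 0.1046 m/d
L = 7.99 km = 7990 m
t = L / v = 7990 / 0.1046 = 76380 d
   = 76380 / 365 = 209 yr

209 years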